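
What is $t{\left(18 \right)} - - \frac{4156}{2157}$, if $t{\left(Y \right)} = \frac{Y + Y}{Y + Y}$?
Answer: $\frac{6313}{2157} \approx 2.9268$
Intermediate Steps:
$t{\left(Y \right)} = 1$ ($t{\left(Y \right)} = \frac{2 Y}{2 Y} = 2 Y \frac{1}{2 Y} = 1$)
$t{\left(18 \right)} - - \frac{4156}{2157} = 1 - - \frac{4156}{2157} = 1 + \frac{4156}{2157} = \frac{6313}{2157}$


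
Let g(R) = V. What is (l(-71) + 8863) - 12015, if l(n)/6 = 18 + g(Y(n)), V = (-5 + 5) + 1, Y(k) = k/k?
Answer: -3038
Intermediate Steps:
Y(k) = 1
V = 1 (V = 0 + 1 = 1)
g(R) = 1
l(n) = 114 (l(n) = 6*(18 + 1) = 6*19 = 114)
(l(-71) + 8863) - 12015 = (114 + 8863) - 12015 = 8977 - 12015 = -3038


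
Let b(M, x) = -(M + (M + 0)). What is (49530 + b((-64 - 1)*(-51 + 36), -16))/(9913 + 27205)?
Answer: 23790/18559 ≈ 1.2819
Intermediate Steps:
b(M, x) = -2*M (b(M, x) = -(M + M) = -2*M)
(49530 + b((-64 - 1)*(-51 + 36), -16))/(9913 + 27205) = (49530 - 2*(-64 - 1)*(-51 + 36))/(9913 + 27205) = (49530 - (-130)*(-15))/37118 = (49530 - 2*975)*(1/37118) = (49530 - 1950)*(1/37118) = 47580*(1/37118) = 23790/18559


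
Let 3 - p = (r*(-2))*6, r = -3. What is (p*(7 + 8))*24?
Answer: -11880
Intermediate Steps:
p = -33 (p = 3 - (-3*(-2))*6 = 3 - 6*6 = 3 - 1*36 = 3 - 36 = -33)
(p*(7 + 8))*24 = -33*(7 + 8)*24 = -33*15*24 = -495*24 = -11880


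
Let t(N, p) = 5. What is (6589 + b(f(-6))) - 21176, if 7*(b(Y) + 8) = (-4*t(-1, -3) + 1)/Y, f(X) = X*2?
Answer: -1225961/84 ≈ -14595.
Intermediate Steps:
f(X) = 2*X
b(Y) = -8 - 19/(7*Y) (b(Y) = -8 + ((-4*5 + 1)/Y)/7 = -8 + ((-20 + 1)/Y)/7 = -8 + (-19/Y)/7 = -8 - 19/(7*Y))
(6589 + b(f(-6))) - 21176 = (6589 + (-8 - 19/(7*(2*(-6))))) - 21176 = (6589 + (-8 - 19/7/(-12))) - 21176 = (6589 + (-8 - 19/7*(-1/12))) - 21176 = (6589 + (-8 + 19/84)) - 21176 = (6589 - 653/84) - 21176 = 552823/84 - 21176 = -1225961/84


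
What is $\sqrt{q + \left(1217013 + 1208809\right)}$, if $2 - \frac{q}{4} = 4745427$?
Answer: $3 i \sqrt{1839542} \approx 4068.9 i$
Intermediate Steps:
$q = -18981700$ ($q = 8 - 18981708 = -18981700$)
$\sqrt{q + \left(1217013 + 1208809\right)} = \sqrt{-18981700 + \left(1217013 + 1208809\right)} = \sqrt{-18981700 + 2425822} = \sqrt{-16555878} = 3 i \sqrt{1839542}$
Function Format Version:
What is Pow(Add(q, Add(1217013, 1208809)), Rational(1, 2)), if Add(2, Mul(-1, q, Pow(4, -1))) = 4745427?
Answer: Mul(3, I, Pow(1839542, Rational(1, 2))) ≈ Mul(4068.9, I)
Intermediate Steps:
q = -18981700 (q = Add(8, Mul(-4, 4745427)) = Add(8, -18981708) = -18981700)
Pow(Add(q, Add(1217013, 1208809)), Rational(1, 2)) = Pow(Add(-18981700, Add(1217013, 1208809)), Rational(1, 2)) = Pow(Add(-18981700, 2425822), Rational(1, 2)) = Pow(-16555878, Rational(1, 2)) = Mul(3, I, Pow(1839542, Rational(1, 2)))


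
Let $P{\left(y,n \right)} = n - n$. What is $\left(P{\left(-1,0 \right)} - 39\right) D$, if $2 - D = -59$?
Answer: $-2379$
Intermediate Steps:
$P{\left(y,n \right)} = 0$
$D = 61$ ($D = 2 - -59 = 2 + 59 = 61$)
$\left(P{\left(-1,0 \right)} - 39\right) D = \left(0 - 39\right) 61 = \left(-39\right) 61 = -2379$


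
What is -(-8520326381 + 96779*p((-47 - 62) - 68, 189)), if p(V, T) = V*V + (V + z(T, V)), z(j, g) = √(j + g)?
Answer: 5505466973 - 193558*√3 ≈ 5.5051e+9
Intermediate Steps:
z(j, g) = √(g + j)
p(V, T) = V + V² + √(T + V) (p(V, T) = V*V + (V + √(V + T)) = V² + (V + √(T + V)) = V + V² + √(T + V))
-(-8520326381 + 96779*p((-47 - 62) - 68, 189)) = -(-8520326381 + 96779*√(189 + ((-47 - 62) - 68)) + 96779*((-47 - 62) - 68)² + 96779*((-47 - 62) - 68)) = -(-8520326381 + 96779*(-109 - 68)² + 96779*√(189 + (-109 - 68)) + 96779*(-109 - 68)) = -(-5505466973 + 96779*√(189 - 177)) = -(-5505466973 + 193558*√3) = -96779*(-56887 + 2*√3) = 5505466973 - 193558*√3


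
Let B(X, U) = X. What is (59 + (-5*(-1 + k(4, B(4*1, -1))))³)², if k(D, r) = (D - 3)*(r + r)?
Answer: 1833209856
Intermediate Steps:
k(D, r) = 2*r*(-3 + D) (k(D, r) = (-3 + D)*(2*r) = 2*r*(-3 + D))
(59 + (-5*(-1 + k(4, B(4*1, -1))))³)² = (59 + (-5*(-1 + 2*(4*1)*(-3 + 4)))³)² = (59 + (-5*(-1 + 2*4*1))³)² = (59 + (-5*(-1 + 8))³)² = (59 + (-5*7)³)² = (59 + (-35)³)² = (59 - 42875)² = (-42816)² = 1833209856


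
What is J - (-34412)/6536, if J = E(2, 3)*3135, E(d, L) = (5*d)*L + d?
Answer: 163931483/1634 ≈ 1.0033e+5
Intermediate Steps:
E(d, L) = d + 5*L*d (E(d, L) = 5*L*d + d = d + 5*L*d)
J = 100320 (J = (2*(1 + 5*3))*3135 = (2*(1 + 15))*3135 = (2*16)*3135 = 32*3135 = 100320)
J - (-34412)/6536 = 100320 - (-34412)/6536 = 100320 - 1*(-8603/1634) = 100320 + 8603/1634 = 163931483/1634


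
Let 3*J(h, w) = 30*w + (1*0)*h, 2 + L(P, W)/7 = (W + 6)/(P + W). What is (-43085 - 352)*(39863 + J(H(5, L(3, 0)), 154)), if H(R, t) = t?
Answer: -1798422111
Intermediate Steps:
L(P, W) = -14 + 7*(6 + W)/(P + W) (L(P, W) = -14 + 7*((W + 6)/(P + W)) = -14 + 7*((6 + W)/(P + W)) = -14 + 7*(6 + W)/(P + W))
J(h, w) = 10*w (J(h, w) = (30*w + (1*0)*h)/3 = (30*w + 0*h)/3 = (30*w + 0)/3 = (30*w)/3 = 10*w)
(-43085 - 352)*(39863 + J(H(5, L(3, 0)), 154)) = (-43085 - 352)*(39863 + 10*154) = -43437*(39863 + 1540) = -43437*41403 = -1798422111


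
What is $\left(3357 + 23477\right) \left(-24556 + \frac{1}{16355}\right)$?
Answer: $- \frac{10776893412086}{16355} \approx -6.5894 \cdot 10^{8}$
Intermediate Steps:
$\left(3357 + 23477\right) \left(-24556 + \frac{1}{16355}\right) = 26834 \left(-24556 + \frac{1}{16355}\right) = 26834 \left(- \frac{401613379}{16355}\right) = - \frac{10776893412086}{16355}$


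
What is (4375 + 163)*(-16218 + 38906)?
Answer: 102958144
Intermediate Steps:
(4375 + 163)*(-16218 + 38906) = 4538*22688 = 102958144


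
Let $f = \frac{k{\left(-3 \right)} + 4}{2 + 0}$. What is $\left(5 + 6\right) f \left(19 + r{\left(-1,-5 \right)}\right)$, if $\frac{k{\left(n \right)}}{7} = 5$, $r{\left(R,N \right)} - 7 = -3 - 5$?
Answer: $3861$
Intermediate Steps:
$r{\left(R,N \right)} = -1$ ($r{\left(R,N \right)} = 7 - 8 = -1$)
$k{\left(n \right)} = 35$ ($k{\left(n \right)} = 7 \cdot 5 = 35$)
$f = \frac{39}{2}$ ($f = \frac{35 + 4}{2 + 0} = \frac{39}{2} \approx 19.5$)
$\left(5 + 6\right) f \left(19 + r{\left(-1,-5 \right)}\right) = \left(5 + 6\right) \frac{39}{2} \left(19 - 1\right) = 11 \cdot \frac{39}{2} \cdot 18 = \frac{429}{2} \cdot 18 = 3861$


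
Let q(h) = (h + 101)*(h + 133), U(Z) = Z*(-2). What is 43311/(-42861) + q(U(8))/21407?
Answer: -166968644/305841809 ≈ -0.54593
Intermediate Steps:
U(Z) = -2*Z
q(h) = (101 + h)*(133 + h)
43311/(-42861) + q(U(8))/21407 = 43311/(-42861) + (13433 + (-2*8)**2 + 234*(-2*8))/21407 = 43311*(-1/42861) + (13433 + (-16)**2 + 234*(-16))*(1/21407) = -14437/14287 + (13433 + 256 - 3744)*(1/21407) = -14437/14287 + 9945*(1/21407) = -14437/14287 + 9945/21407 = -166968644/305841809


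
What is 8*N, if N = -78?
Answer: -624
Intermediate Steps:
8*N = 8*(-78) = -624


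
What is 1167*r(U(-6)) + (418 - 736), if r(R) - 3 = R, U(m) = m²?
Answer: 45195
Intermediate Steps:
r(R) = 3 + R
1167*r(U(-6)) + (418 - 736) = 1167*(3 + (-6)²) + (418 - 736) = 1167*(3 + 36) - 318 = 1167*39 - 318 = 45513 - 318 = 45195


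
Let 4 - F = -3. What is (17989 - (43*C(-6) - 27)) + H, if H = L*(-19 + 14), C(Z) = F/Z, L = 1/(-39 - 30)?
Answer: 831047/46 ≈ 18066.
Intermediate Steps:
F = 7 (F = 4 - 1*(-3) = 4 + 3 = 7)
L = -1/69 (L = 1/(-69) = -1/69 ≈ -0.014493)
C(Z) = 7/Z
H = 5/69 (H = -(-19 + 14)/69 = -1/69*(-5) = 5/69 ≈ 0.072464)
(17989 - (43*C(-6) - 27)) + H = (17989 - (43*(7/(-6)) - 27)) + 5/69 = (17989 - (43*(7*(-⅙)) - 27)) + 5/69 = (17989 - (43*(-7/6) - 27)) + 5/69 = (17989 - (-301/6 - 27)) + 5/69 = (17989 - 1*(-463/6)) + 5/69 = (17989 + 463/6) + 5/69 = 108397/6 + 5/69 = 831047/46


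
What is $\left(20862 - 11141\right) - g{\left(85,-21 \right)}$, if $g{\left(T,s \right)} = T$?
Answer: $9636$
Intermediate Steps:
$\left(20862 - 11141\right) - g{\left(85,-21 \right)} = \left(20862 - 11141\right) - 85 = 9721 - 85 = 9636$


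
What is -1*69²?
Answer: -4761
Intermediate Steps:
-1*69² = -1*4761 = -4761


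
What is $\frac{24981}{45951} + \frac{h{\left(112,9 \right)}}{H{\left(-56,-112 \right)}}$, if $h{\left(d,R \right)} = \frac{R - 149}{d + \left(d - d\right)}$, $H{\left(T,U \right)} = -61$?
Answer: $\frac{2108373}{3737348} \approx 0.56414$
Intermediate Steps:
$h{\left(d,R \right)} = \frac{-149 + R}{d}$ ($h{\left(d,R \right)} = \frac{-149 + R}{d + 0} = \frac{-149 + R}{d}$)
$\frac{24981}{45951} + \frac{h{\left(112,9 \right)}}{H{\left(-56,-112 \right)}} = \frac{24981}{45951} + \frac{\frac{1}{112} \left(-149 + 9\right)}{-61} = 24981 \cdot \frac{1}{45951} + \frac{1}{112} \left(-140\right) \left(- \frac{1}{61}\right) = \frac{8327}{15317} - - \frac{5}{244} = \frac{8327}{15317} + \frac{5}{244} = \frac{2108373}{3737348}$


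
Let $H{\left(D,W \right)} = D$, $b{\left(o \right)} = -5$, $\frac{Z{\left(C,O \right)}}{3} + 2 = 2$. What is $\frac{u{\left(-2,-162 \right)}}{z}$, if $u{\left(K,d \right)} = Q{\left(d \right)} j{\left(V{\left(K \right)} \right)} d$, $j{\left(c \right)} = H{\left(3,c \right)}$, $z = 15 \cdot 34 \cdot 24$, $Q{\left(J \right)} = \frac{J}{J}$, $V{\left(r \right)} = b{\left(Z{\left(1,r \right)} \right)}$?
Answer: $- \frac{27}{680} \approx -0.039706$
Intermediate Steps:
$Z{\left(C,O \right)} = 0$ ($Z{\left(C,O \right)} = -6 + 3 \cdot 2 = -6 + 6 = 0$)
$V{\left(r \right)} = -5$
$Q{\left(J \right)} = 1$
$z = 12240$ ($z = 510 \cdot 24 = 12240$)
$j{\left(c \right)} = 3$
$u{\left(K,d \right)} = 3 d$ ($u{\left(K,d \right)} = 1 \cdot 3 d = 3 d$)
$\frac{u{\left(-2,-162 \right)}}{z} = \frac{3 \left(-162\right)}{12240} = \left(-486\right) \frac{1}{12240} = - \frac{27}{680}$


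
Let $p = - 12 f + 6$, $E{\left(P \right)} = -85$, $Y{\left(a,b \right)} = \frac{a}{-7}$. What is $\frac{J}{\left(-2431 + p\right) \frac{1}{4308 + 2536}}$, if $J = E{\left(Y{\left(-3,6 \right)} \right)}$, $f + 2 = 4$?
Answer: $\frac{581740}{2449} \approx 237.54$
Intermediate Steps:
$f = 2$ ($f = -2 + 4 = 2$)
$Y{\left(a,b \right)} = - \frac{a}{7}$ ($Y{\left(a,b \right)} = a \left(- \frac{1}{7}\right) = - \frac{a}{7}$)
$J = -85$
$p = -18$ ($p = \left(-12\right) 2 + 6 = -24 + 6 = -18$)
$\frac{J}{\left(-2431 + p\right) \frac{1}{4308 + 2536}} = - \frac{85}{\left(-2431 - 18\right) \frac{1}{4308 + 2536}} = - \frac{85}{\left(-2449\right) \frac{1}{6844}} = - \frac{85}{- \frac{2449}{6844}} = \left(-85\right) \left(- \frac{6844}{2449}\right) = \frac{581740}{2449}$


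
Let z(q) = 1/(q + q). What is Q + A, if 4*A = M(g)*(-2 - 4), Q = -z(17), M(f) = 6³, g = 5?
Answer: -11017/34 ≈ -324.03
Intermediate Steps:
M(f) = 216
z(q) = 1/(2*q)
Q = -1/34 (Q = -1/(2*17) = -1*1/34 = -1/34 ≈ -0.029412)
A = -324 (A = (216*(-2 - 4))/4 = (216*(-6))/4 = (¼)*(-1296) = -324)
Q + A = -1/34 - 324 = -11017/34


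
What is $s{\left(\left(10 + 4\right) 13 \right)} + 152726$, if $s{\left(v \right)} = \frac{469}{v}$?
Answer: $\frac{3970943}{26} \approx 1.5273 \cdot 10^{5}$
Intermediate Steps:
$s{\left(\left(10 + 4\right) 13 \right)} + 152726 = \frac{469}{\left(10 + 4\right) 13} + 152726 = \frac{469}{14 \cdot 13} + 152726 = \frac{469}{182} + 152726 = 469 \cdot \frac{1}{182} + 152726 = \frac{67}{26} + 152726 = \frac{3970943}{26}$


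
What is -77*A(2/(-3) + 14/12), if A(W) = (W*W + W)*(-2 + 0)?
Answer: 231/2 ≈ 115.50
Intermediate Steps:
A(W) = -2*W - 2*W² (A(W) = (W² + W)*(-2) = (W + W²)*(-2) = -2*W - 2*W²)
-77*A(2/(-3) + 14/12) = -(-154)*(2/(-3) + 14/12)*(1 + (2/(-3) + 14/12)) = -(-154)*(2*(-⅓) + 14*(1/12))*(1 + (2*(-⅓) + 14*(1/12))) = -(-154)*(-⅔ + 7/6)*(1 + (-⅔ + 7/6)) = -(-154)*(1 + ½)/2 = -(-154)*3/(2*2) = -77*(-3/2) = 231/2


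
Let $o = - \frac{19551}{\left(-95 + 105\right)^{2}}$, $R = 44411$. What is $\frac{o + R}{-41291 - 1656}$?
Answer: $- \frac{4421549}{4294700} \approx -1.0295$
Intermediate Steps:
$o = - \frac{19551}{100}$ ($o = - \frac{19551}{10^{2}} = - \frac{19551}{100} \approx -195.51$)
$\frac{o + R}{-41291 - 1656} = \frac{- \frac{19551}{100} + 44411}{-41291 - 1656} = \frac{4421549}{100 \left(-42947\right)} = \frac{4421549}{100} \left(- \frac{1}{42947}\right) = - \frac{4421549}{4294700}$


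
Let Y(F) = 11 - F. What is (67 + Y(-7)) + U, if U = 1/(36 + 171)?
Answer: 17596/207 ≈ 85.005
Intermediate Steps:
U = 1/207 ≈ 0.0048309
(67 + Y(-7)) + U = (67 + (11 - 1*(-7))) + 1/207 = (67 + (11 + 7)) + 1/207 = (67 + 18) + 1/207 = 85 + 1/207 = 17596/207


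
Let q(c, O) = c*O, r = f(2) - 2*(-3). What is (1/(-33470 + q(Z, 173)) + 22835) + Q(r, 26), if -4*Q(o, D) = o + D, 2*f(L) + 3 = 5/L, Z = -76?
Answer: 8513215989/372944 ≈ 22827.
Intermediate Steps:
f(L) = -3/2 + 5/(2*L) (f(L) = -3/2 + (5/L)/2 = -3/2 + 5/(2*L))
r = 23/4 (r = (1/2)*(5 - 3*2)/2 - 2*(-3) = (1/2)*(1/2)*(5 - 6) + 6 = (1/2)*(1/2)*(-1) + 6 = -1/4 + 6 = 23/4 ≈ 5.7500)
Q(o, D) = -D/4 - o/4 (Q(o, D) = -(o + D)/4 = -(D + o)/4 = -D/4 - o/4)
q(c, O) = O*c
(1/(-33470 + q(Z, 173)) + 22835) + Q(r, 26) = (1/(-33470 + 173*(-76)) + 22835) + (-1/4*26 - 1/4*23/4) = (1/(-33470 - 13148) + 22835) + (-13/2 - 23/16) = (1/(-46618) + 22835) - 127/16 = (-1/46618 + 22835) - 127/16 = 1064522029/46618 - 127/16 = 8513215989/372944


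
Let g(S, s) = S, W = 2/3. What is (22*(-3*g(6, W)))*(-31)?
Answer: 12276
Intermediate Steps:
W = ⅔ (W = 2*(⅓) = ⅔ ≈ 0.66667)
(22*(-3*g(6, W)))*(-31) = (22*(-3*6))*(-31) = (22*(-18))*(-31) = -396*(-31) = 12276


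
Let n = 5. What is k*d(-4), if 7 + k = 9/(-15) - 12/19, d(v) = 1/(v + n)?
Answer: -782/95 ≈ -8.2316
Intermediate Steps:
d(v) = 1/(5 + v) (d(v) = 1/(v + 5) = 1/(5 + v))
k = -782/95 (k = -7 + (9/(-15) - 12/19) = -7 + (9*(-1/15) - 12*1/19) = -7 + (-⅗ - 12/19) = -7 - 117/95 = -782/95 ≈ -8.2316)
k*d(-4) = -782/(95*(5 - 4)) = -782/95/1 = -782/95*1 = -782/95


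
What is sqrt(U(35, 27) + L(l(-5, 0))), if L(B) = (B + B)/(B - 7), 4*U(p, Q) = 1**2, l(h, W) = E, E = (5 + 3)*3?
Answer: sqrt(3553)/34 ≈ 1.7531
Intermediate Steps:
E = 24 (E = 8*3 = 24)
l(h, W) = 24
U(p, Q) = 1/4 (U(p, Q) = (1/4)*1**2 = (1/4)*1 = 1/4)
L(B) = 2*B/(-7 + B) (L(B) = (2*B)/(-7 + B) = 2*B/(-7 + B))
sqrt(U(35, 27) + L(l(-5, 0))) = sqrt(1/4 + 2*24/(-7 + 24)) = sqrt(1/4 + 2*24/17) = sqrt(1/4 + 2*24*(1/17)) = sqrt(1/4 + 48/17) = sqrt(209/68) = sqrt(3553)/34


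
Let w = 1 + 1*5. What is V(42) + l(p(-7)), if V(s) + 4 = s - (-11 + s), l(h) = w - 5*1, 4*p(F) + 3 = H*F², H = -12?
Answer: 8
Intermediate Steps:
w = 6 (w = 1 + 5 = 6)
p(F) = -¾ - 3*F² (p(F) = -¾ + (-12*F²)/4 = -¾ - 3*F²)
l(h) = 1 (l(h) = 6 - 5*1 = 6 - 5 = 1)
V(s) = 7 (V(s) = -4 + (s - (-11 + s)) = -4 + (s + (11 - s)) = -4 + 11 = 7)
V(42) + l(p(-7)) = 7 + 1 = 8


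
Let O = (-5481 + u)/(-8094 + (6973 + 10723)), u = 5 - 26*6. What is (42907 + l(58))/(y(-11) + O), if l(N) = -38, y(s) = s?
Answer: -205814069/55627 ≈ -3699.9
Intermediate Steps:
u = -151 (u = 5 - 156 = -151)
O = -2816/4801 (O = (-5481 - 151)/(-8094 + (6973 + 10723)) = -5632/(-8094 + 17696) = -5632/9602 = -5632*1/9602 = -2816/4801 ≈ -0.58654)
(42907 + l(58))/(y(-11) + O) = (42907 - 38)/(-11 - 2816/4801) = 42869/(-55627/4801) = 42869*(-4801/55627) = -205814069/55627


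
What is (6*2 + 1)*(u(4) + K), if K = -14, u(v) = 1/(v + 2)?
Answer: -1079/6 ≈ -179.83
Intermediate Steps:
u(v) = 1/(2 + v)
(6*2 + 1)*(u(4) + K) = (6*2 + 1)*(1/(2 + 4) - 14) = (12 + 1)*(1/6 - 14) = 13*(⅙ - 14) = 13*(-83/6) = -1079/6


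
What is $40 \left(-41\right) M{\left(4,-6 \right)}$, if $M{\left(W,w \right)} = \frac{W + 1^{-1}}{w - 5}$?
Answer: $\frac{8200}{11} \approx 745.45$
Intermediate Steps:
$M{\left(W,w \right)} = \frac{1 + W}{-5 + w}$ ($M{\left(W,w \right)} = \frac{W + 1}{-5 + w} = \frac{1 + W}{-5 + w}$)
$40 \left(-41\right) M{\left(4,-6 \right)} = 40 \left(-41\right) \frac{1 + 4}{-5 - 6} = - 1640 \frac{1}{-11} \cdot 5 = - 1640 \left(\left(- \frac{1}{11}\right) 5\right) = \left(-1640\right) \left(- \frac{5}{11}\right) = \frac{8200}{11}$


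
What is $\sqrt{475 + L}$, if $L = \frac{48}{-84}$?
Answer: $\frac{9 \sqrt{287}}{7} \approx 21.781$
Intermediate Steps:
$L = - \frac{4}{7}$ ($L = 48 \left(- \frac{1}{84}\right) = - \frac{4}{7} \approx -0.57143$)
$\sqrt{475 + L} = \sqrt{475 - \frac{4}{7}} = \sqrt{\frac{3321}{7}} = \frac{9 \sqrt{287}}{7}$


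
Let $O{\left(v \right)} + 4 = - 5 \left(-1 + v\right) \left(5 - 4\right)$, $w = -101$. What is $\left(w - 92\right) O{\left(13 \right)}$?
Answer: $12352$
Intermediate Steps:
$O{\left(v \right)} = 1 - 5 v$ ($O{\left(v \right)} = -4 - 5 \left(-1 + v\right) \left(5 - 4\right) = -4 - 5 \left(-1 + v\right) 1 = -4 - 5 \left(-1 + v\right) = -4 - \left(-5 + 5 v\right) = 1 - 5 v$)
$\left(w - 92\right) O{\left(13 \right)} = \left(-101 - 92\right) \left(1 - 65\right) = - 193 \left(1 - 65\right) = \left(-193\right) \left(-64\right) = 12352$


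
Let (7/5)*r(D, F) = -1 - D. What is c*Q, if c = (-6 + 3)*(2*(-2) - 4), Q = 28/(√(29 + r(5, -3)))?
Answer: 672*√1211/173 ≈ 135.17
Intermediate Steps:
r(D, F) = -5/7 - 5*D/7 (r(D, F) = 5*(-1 - D)/7 = -5/7 - 5*D/7)
Q = 28*√1211/173 (Q = 28/(√(29 + (-5/7 - 5/7*5))) = 28/(√(29 + (-5/7 - 25/7))) = 28/(√(29 - 30/7)) = 28/(√(173/7)) = 28/((√1211/7)) = 28*(√1211/173) = 28*√1211/173 ≈ 5.6323)
c = 24 (c = -3*(-4 - 4) = -3*(-8) = 24)
c*Q = 24*(28*√1211/173) = 672*√1211/173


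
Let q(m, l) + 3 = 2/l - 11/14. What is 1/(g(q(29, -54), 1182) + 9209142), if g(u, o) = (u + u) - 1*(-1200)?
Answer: 189/1740753193 ≈ 1.0857e-7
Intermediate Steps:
q(m, l) = -53/14 + 2/l (q(m, l) = -3 + (2/l - 11/14) = -3 + (-11/14 + 2/l) = -53/14 + 2/l)
g(u, o) = 1200 + 2*u (g(u, o) = 2*u + 1200 = 1200 + 2*u)
1/(g(q(29, -54), 1182) + 9209142) = 1/((1200 + 2*(-53/14 + 2/(-54))) + 9209142) = 1/((1200 + 2*(-53/14 + 2*(-1/54))) + 9209142) = 1/((1200 + 2*(-53/14 - 1/27)) + 9209142) = 1/((1200 + 2*(-1445/378)) + 9209142) = 1/((1200 - 1445/189) + 9209142) = 1/(225355/189 + 9209142) = 1/(1740753193/189) = 189/1740753193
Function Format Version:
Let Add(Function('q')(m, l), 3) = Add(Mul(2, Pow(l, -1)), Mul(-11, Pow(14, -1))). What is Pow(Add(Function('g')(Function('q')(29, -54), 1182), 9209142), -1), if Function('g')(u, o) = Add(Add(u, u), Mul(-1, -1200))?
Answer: Rational(189, 1740753193) ≈ 1.0857e-7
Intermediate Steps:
Function('q')(m, l) = Add(Rational(-53, 14), Mul(2, Pow(l, -1))) (Function('q')(m, l) = Add(-3, Add(Mul(2, Pow(l, -1)), Mul(-11, Pow(14, -1)))) = Add(-3, Add(Mul(2, Pow(l, -1)), Mul(-11, Rational(1, 14)))) = Add(-3, Add(Mul(2, Pow(l, -1)), Rational(-11, 14))) = Add(-3, Add(Rational(-11, 14), Mul(2, Pow(l, -1)))) = Add(Rational(-53, 14), Mul(2, Pow(l, -1))))
Function('g')(u, o) = Add(1200, Mul(2, u)) (Function('g')(u, o) = Add(Mul(2, u), 1200) = Add(1200, Mul(2, u)))
Pow(Add(Function('g')(Function('q')(29, -54), 1182), 9209142), -1) = Pow(Add(Add(1200, Mul(2, Add(Rational(-53, 14), Mul(2, Pow(-54, -1))))), 9209142), -1) = Pow(Add(Add(1200, Mul(2, Add(Rational(-53, 14), Mul(2, Rational(-1, 54))))), 9209142), -1) = Pow(Add(Add(1200, Mul(2, Add(Rational(-53, 14), Rational(-1, 27)))), 9209142), -1) = Pow(Add(Add(1200, Mul(2, Rational(-1445, 378))), 9209142), -1) = Pow(Add(Add(1200, Rational(-1445, 189)), 9209142), -1) = Pow(Add(Rational(225355, 189), 9209142), -1) = Pow(Rational(1740753193, 189), -1) = Rational(189, 1740753193)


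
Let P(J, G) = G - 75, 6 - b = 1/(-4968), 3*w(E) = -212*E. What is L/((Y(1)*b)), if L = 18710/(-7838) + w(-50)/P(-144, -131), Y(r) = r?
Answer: -39183270120/12032611513 ≈ -3.2564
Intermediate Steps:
w(E) = -212*E/3 (w(E) = (-212*E)/3 = -212*E/3)
b = 29809/4968 (b = 6 - 1/(-4968) = 6 - 1*(-1/4968) = 6 + 1/4968 = 29809/4968 ≈ 6.0002)
P(J, G) = -75 + G
L = -23661395/1210971 (L = 18710/(-7838) + (-212/3*(-50))/(-75 - 131) = 18710*(-1/7838) + (10600/3)/(-206) = -9355/3919 + (10600/3)*(-1/206) = -9355/3919 - 5300/309 = -23661395/1210971 ≈ -19.539)
L/((Y(1)*b)) = -23661395/(1210971*(1*(29809/4968))) = -23661395/(1210971*29809/4968) = -23661395/1210971*4968/29809 = -39183270120/12032611513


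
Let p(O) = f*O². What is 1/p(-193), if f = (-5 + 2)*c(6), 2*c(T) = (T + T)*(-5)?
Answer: 1/3352410 ≈ 2.9829e-7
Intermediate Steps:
c(T) = -5*T (c(T) = ((T + T)*(-5))/2 = ((2*T)*(-5))/2 = (-10*T)/2 = -5*T)
f = 90 (f = (-5 + 2)*(-5*6) = -3*(-30) = 90)
p(O) = 90*O²
1/p(-193) = 1/(90*(-193)²) = 1/(90*37249) = 1/3352410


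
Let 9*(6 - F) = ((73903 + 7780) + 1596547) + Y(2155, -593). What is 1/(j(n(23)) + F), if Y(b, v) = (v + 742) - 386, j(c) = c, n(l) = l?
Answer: -3/559244 ≈ -5.3644e-6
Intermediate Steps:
Y(b, v) = 356 + v (Y(b, v) = (742 + v) - 386 = 356 + v)
F = -559313/3 (F = 6 - (((73903 + 7780) + 1596547) + (356 - 593))/9 = 6 - ((81683 + 1596547) - 237)/9 = 6 - (1678230 - 237)/9 = 6 - ⅑*1677993 = 6 - 559331/3 = -559313/3 ≈ -1.8644e+5)
1/(j(n(23)) + F) = 1/(23 - 559313/3) = 1/(-559244/3) = -3/559244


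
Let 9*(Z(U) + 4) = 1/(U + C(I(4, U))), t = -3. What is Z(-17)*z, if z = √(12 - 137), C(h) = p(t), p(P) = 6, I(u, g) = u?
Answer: -1985*I*√5/99 ≈ -44.834*I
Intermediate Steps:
C(h) = 6
z = 5*I*√5 (z = √(-125) = 5*I*√5 ≈ 11.18*I)
Z(U) = -4 + 1/(9*(6 + U)) (Z(U) = -4 + 1/(9*(U + 6)) = -4 + 1/(9*(6 + U)))
Z(-17)*z = ((-215 - 36*(-17))/(9*(6 - 17)))*(5*I*√5) = ((⅑)*(-215 + 612)/(-11))*(5*I*√5) = ((⅑)*(-1/11)*397)*(5*I*√5) = -1985*I*√5/99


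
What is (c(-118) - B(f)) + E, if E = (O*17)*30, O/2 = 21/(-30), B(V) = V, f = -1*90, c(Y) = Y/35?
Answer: -21958/35 ≈ -627.37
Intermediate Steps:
c(Y) = Y/35 (c(Y) = Y*(1/35) = Y/35)
f = -90
O = -7/5 (O = 2*(21/(-30)) = 2*(21*(-1/30)) = 2*(-7/10) = -7/5 ≈ -1.4000)
E = -714 (E = -7/5*17*30 = -119/5*30 = -714)
(c(-118) - B(f)) + E = ((1/35)*(-118) - 1*(-90)) - 714 = (-118/35 + 90) - 714 = 3032/35 - 714 = -21958/35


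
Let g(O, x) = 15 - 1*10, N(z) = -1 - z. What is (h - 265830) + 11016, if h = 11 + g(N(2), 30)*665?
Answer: -251478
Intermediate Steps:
g(O, x) = 5 (g(O, x) = 15 - 10 = 5)
h = 3336 (h = 11 + 5*665 = 11 + 3325 = 3336)
(h - 265830) + 11016 = (3336 - 265830) + 11016 = -262494 + 11016 = -251478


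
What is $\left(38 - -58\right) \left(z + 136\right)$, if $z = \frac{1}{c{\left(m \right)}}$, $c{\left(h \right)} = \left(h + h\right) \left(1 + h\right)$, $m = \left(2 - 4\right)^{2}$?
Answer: $\frac{65292}{5} \approx 13058.0$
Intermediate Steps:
$m = 4$ ($m = \left(-2\right)^{2} = 4$)
$c{\left(h \right)} = 2 h \left(1 + h\right)$
$z = \frac{1}{40}$ ($z = \frac{1}{2 \cdot 4 \left(1 + 4\right)} = \frac{1}{2 \cdot 4 \cdot 5} = \frac{1}{40} \approx 0.025$)
$\left(38 - -58\right) \left(z + 136\right) = \left(38 - -58\right) \left(\frac{1}{40} + 136\right) = \left(38 + 58\right) \frac{5441}{40} = 96 \cdot \frac{5441}{40} = \frac{65292}{5}$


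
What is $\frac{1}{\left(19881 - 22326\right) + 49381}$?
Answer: $\frac{1}{46936} \approx 2.1306 \cdot 10^{-5}$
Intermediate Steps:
$\frac{1}{\left(19881 - 22326\right) + 49381} = \frac{1}{-2445 + 49381} = \frac{1}{46936}$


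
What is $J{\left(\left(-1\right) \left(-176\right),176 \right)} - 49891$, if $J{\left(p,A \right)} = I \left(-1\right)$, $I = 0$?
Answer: $-49891$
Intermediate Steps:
$J{\left(p,A \right)} = 0$ ($J{\left(p,A \right)} = 0 \left(-1\right) = 0$)
$J{\left(\left(-1\right) \left(-176\right),176 \right)} - 49891 = 0 - 49891 = -49891$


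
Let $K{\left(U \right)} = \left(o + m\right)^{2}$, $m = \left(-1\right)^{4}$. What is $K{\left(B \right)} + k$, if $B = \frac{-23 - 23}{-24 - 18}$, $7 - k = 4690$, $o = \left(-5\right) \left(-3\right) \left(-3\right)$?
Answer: $-2747$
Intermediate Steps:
$o = -45$ ($o = 15 \left(-3\right) = -45$)
$k = -4683$ ($k = 7 - 4690 = -4683$)
$m = 1$
$B = \frac{23}{21}$ ($B = - \frac{46}{-42} = \left(-46\right) \left(- \frac{1}{42}\right) = \frac{23}{21} \approx 1.0952$)
$K{\left(U \right)} = 1936$ ($K{\left(U \right)} = \left(-45 + 1\right)^{2} = \left(-44\right)^{2} = 1936$)
$K{\left(B \right)} + k = 1936 - 4683 = -2747$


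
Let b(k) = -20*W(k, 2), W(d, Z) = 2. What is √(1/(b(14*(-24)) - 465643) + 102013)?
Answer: √22122606149946674/465683 ≈ 319.39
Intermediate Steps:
b(k) = -40 (b(k) = -20*2 = -40)
√(1/(b(14*(-24)) - 465643) + 102013) = √(1/(-40 - 465643) + 102013) = √(1/(-465683) + 102013) = √(-1/465683 + 102013) = √(47505719878/465683) = √22122606149946674/465683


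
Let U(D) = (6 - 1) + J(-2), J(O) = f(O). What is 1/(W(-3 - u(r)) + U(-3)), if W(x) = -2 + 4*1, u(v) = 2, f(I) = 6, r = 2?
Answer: 1/13 ≈ 0.076923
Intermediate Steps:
J(O) = 6
U(D) = 11 (U(D) = (6 - 1) + 6 = 5 + 6 = 11)
W(x) = 2 (W(x) = -2 + 4 = 2)
1/(W(-3 - u(r)) + U(-3)) = 1/(2 + 11) = 1/13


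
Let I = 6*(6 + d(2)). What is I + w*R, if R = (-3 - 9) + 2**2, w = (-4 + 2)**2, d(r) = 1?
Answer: 10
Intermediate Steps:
w = 4 (w = (-2)**2 = 4)
I = 42 (I = 6*(6 + 1) = 6*7 = 42)
R = -8 (R = -12 + 4 = -8)
I + w*R = 42 + 4*(-8) = 42 - 32 = 10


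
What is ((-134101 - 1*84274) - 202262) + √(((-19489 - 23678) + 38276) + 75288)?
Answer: -420637 + √70397 ≈ -4.2037e+5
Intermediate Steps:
((-134101 - 1*84274) - 202262) + √(((-19489 - 23678) + 38276) + 75288) = ((-134101 - 84274) - 202262) + √((-43167 + 38276) + 75288) = (-218375 - 202262) + √(-4891 + 75288) = -420637 + √70397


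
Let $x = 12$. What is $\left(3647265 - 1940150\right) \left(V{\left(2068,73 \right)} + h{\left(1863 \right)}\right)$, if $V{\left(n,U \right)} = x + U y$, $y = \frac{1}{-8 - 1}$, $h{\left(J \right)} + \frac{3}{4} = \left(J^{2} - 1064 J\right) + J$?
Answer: $\frac{91594423959995}{36} \approx 2.5443 \cdot 10^{12}$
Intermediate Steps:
$h{\left(J \right)} = - \frac{3}{4} + J^{2} - 1063 J$ ($h{\left(J \right)} = - \frac{3}{4} + \left(\left(J^{2} - 1064 J\right) + J\right) = - \frac{3}{4} + \left(J^{2} - 1063 J\right) = - \frac{3}{4} + J^{2} - 1063 J$)
$y = - \frac{1}{9}$ ($y = \frac{1}{-9} = - \frac{1}{9} \approx -0.11111$)
$V{\left(n,U \right)} = 12 - \frac{U}{9}$ ($V{\left(n,U \right)} = 12 + U \left(- \frac{1}{9}\right) = 12 - \frac{U}{9}$)
$\left(3647265 - 1940150\right) \left(V{\left(2068,73 \right)} + h{\left(1863 \right)}\right) = \left(3647265 - 1940150\right) \left(\left(12 - \frac{73}{9}\right) - \left(\frac{7921479}{4} - 3470769\right)\right) = 1707115 \left(\left(12 - \frac{73}{9}\right) - - \frac{5961597}{4}\right) = 1707115 \left(\frac{35}{9} + \frac{5961597}{4}\right) = 1707115 \cdot \frac{53654513}{36} = \frac{91594423959995}{36}$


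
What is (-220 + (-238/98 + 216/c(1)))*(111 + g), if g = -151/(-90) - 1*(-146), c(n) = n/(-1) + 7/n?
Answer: -675149/14 ≈ -48225.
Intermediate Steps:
c(n) = -n + 7/n (c(n) = n*(-1) + 7/n = -n + 7/n)
g = 13291/90 (g = -151*(-1/90) + 146 = 151/90 + 146 = 13291/90 ≈ 147.68)
(-220 + (-238/98 + 216/c(1)))*(111 + g) = (-220 + (-238/98 + 216/(-1*1 + 7/1)))*(111 + 13291/90) = (-220 + (-238*1/98 + 216/(-1 + 7*1)))*(23281/90) = (-220 + (-17/7 + 216/(-1 + 7)))*(23281/90) = (-220 + (-17/7 + 216/6))*(23281/90) = (-220 + (-17/7 + 216*(1/6)))*(23281/90) = (-220 + (-17/7 + 36))*(23281/90) = (-220 + 235/7)*(23281/90) = -1305/7*23281/90 = -675149/14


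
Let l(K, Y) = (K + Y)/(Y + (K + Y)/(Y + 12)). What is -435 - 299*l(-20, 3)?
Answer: 64065/28 ≈ 2288.0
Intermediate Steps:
l(K, Y) = (K + Y)/(Y + (K + Y)/(12 + Y))
-435 - 299*l(-20, 3) = -435 - 299*(3² + 12*(-20) + 12*3 - 20*3)/(-20 + 3² + 13*3) = -435 - 299*(9 - 240 + 36 - 60)/(-20 + 9 + 39) = -435 - 299*(-255)/28 = -435 - 299*(-255/28) = -435 + 76245/28 = 64065/28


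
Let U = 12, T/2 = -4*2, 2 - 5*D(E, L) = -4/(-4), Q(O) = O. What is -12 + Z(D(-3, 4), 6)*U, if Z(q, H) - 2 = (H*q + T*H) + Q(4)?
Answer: -5388/5 ≈ -1077.6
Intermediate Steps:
D(E, L) = 1/5 (D(E, L) = 2/5 - (-4)/(5*(-4)) = 2/5 - (-4)*(-1)/(5*4) = 2/5 - 1/5*1 = 2/5 - 1/5 = 1/5)
T = -16 (T = 2*(-4*2) = 2*(-8) = -16)
Z(q, H) = 6 - 16*H + H*q (Z(q, H) = 2 + ((H*q - 16*H) + 4) = 2 + ((-16*H + H*q) + 4) = 2 + (4 - 16*H + H*q) = 6 - 16*H + H*q)
-12 + Z(D(-3, 4), 6)*U = -12 + (6 - 16*6 + 6*(1/5))*12 = -12 + (6 - 96 + 6/5)*12 = -12 - 444/5*12 = -12 - 5328/5 = -5388/5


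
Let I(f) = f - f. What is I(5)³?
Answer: 0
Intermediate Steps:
I(f) = 0
I(5)³ = 0³ = 0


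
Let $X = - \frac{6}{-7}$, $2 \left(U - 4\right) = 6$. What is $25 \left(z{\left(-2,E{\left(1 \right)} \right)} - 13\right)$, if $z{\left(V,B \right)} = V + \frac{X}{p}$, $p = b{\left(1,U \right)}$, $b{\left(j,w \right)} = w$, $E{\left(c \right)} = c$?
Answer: $- \frac{18225}{49} \approx -371.94$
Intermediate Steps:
$U = 7$ ($U = 4 + \frac{1}{2} \cdot 6 = 4 + 3 = 7$)
$X = \frac{6}{7}$ ($X = \left(-6\right) \left(- \frac{1}{7}\right) = \frac{6}{7} \approx 0.85714$)
$p = 7$
$z{\left(V,B \right)} = \frac{6}{49} + V$ ($z{\left(V,B \right)} = V + \frac{6}{7 \cdot 7} = V + \frac{6}{7} \cdot \frac{1}{7} = V + \frac{6}{49} = \frac{6}{49} + V$)
$25 \left(z{\left(-2,E{\left(1 \right)} \right)} - 13\right) = 25 \left(\left(\frac{6}{49} - 2\right) - 13\right) = 25 \left(- \frac{92}{49} - 13\right) = 25 \left(- \frac{729}{49}\right) = - \frac{18225}{49}$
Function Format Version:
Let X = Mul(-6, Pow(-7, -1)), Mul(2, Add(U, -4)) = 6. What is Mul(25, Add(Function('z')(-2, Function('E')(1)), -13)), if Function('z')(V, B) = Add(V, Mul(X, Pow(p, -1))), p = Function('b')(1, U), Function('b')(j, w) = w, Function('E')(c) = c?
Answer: Rational(-18225, 49) ≈ -371.94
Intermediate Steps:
U = 7 (U = Add(4, Mul(Rational(1, 2), 6)) = Add(4, 3) = 7)
X = Rational(6, 7) (X = Mul(-6, Rational(-1, 7)) = Rational(6, 7) ≈ 0.85714)
p = 7
Function('z')(V, B) = Add(Rational(6, 49), V) (Function('z')(V, B) = Add(V, Mul(Rational(6, 7), Pow(7, -1))) = Add(V, Mul(Rational(6, 7), Rational(1, 7))) = Add(V, Rational(6, 49)) = Add(Rational(6, 49), V))
Mul(25, Add(Function('z')(-2, Function('E')(1)), -13)) = Mul(25, Add(Add(Rational(6, 49), -2), -13)) = Mul(25, Add(Rational(-92, 49), -13)) = Mul(25, Rational(-729, 49)) = Rational(-18225, 49)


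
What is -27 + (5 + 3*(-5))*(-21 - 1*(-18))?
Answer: 3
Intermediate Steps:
-27 + (5 + 3*(-5))*(-21 - 1*(-18)) = -27 + (5 - 15)*(-21 + 18) = -27 - 10*(-3) = -27 + 30 = 3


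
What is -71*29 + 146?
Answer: -1913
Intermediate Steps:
-71*29 + 146 = -2059 + 146 = -1913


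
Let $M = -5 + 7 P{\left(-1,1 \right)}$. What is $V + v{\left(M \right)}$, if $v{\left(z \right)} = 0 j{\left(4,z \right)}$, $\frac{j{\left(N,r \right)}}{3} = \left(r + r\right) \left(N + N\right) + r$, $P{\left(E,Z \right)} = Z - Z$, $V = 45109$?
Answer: $45109$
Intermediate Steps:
$P{\left(E,Z \right)} = 0$
$j{\left(N,r \right)} = 3 r + 12 N r$ ($j{\left(N,r \right)} = 3 \left(\left(r + r\right) \left(N + N\right) + r\right) = 3 \left(2 r 2 N + r\right) = 3 \left(4 N r + r\right) = 3 \left(r + 4 N r\right) = 3 r + 12 N r$)
$M = -5$ ($M = -5 + 7 \cdot 0 = -5 + 0 = -5$)
$v{\left(z \right)} = 0$ ($v{\left(z \right)} = 0 \cdot 3 z \left(1 + 4 \cdot 4\right) = 0 \cdot 3 z \left(1 + 16\right) = 0 \cdot 3 z 17 = 0 \cdot 51 z = 0$)
$V + v{\left(M \right)} = 45109 + 0 = 45109$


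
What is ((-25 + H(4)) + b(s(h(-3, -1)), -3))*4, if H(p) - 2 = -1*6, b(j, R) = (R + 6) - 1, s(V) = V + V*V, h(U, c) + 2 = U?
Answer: -108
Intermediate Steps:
h(U, c) = -2 + U
s(V) = V + V**2
b(j, R) = 5 + R (b(j, R) = (6 + R) - 1 = 5 + R)
H(p) = -4 (H(p) = 2 - 1*6 = 2 - 6 = -4)
((-25 + H(4)) + b(s(h(-3, -1)), -3))*4 = ((-25 - 4) + (5 - 3))*4 = (-29 + 2)*4 = -27*4 = -108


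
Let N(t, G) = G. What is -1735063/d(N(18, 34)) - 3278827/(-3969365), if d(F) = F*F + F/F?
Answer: -6883304742156/4592555305 ≈ -1498.8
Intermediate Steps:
d(F) = 1 + F² (d(F) = F² + 1 = 1 + F²)
-1735063/d(N(18, 34)) - 3278827/(-3969365) = -1735063/(1 + 34²) - 3278827/(-3969365) = -1735063/(1 + 1156) - 3278827*(-1/3969365) = -1735063/1157 + 3278827/3969365 = -6883304742156/4592555305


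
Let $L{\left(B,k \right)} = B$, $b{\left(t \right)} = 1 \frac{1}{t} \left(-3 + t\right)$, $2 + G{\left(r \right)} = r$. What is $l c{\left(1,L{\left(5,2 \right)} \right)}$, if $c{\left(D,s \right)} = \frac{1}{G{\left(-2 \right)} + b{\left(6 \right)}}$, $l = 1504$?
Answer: $- \frac{3008}{7} \approx -429.71$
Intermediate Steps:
$G{\left(r \right)} = -2 + r$
$b{\left(t \right)} = \frac{-3 + t}{t}$
$c{\left(D,s \right)} = - \frac{2}{7}$ ($c{\left(D,s \right)} = \frac{1}{\left(-2 - 2\right) + \frac{-3 + 6}{6}} = \frac{1}{-4 + \frac{1}{6} \cdot 3} = \frac{1}{-4 + \frac{1}{2}} = \frac{1}{- \frac{7}{2}} = - \frac{2}{7}$)
$l c{\left(1,L{\left(5,2 \right)} \right)} = 1504 \left(- \frac{2}{7}\right) = - \frac{3008}{7}$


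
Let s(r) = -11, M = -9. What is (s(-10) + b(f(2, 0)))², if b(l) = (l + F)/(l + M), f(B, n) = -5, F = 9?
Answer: 6241/49 ≈ 127.37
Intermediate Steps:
b(l) = (9 + l)/(-9 + l) (b(l) = (l + 9)/(l - 9) = (9 + l)/(-9 + l))
(s(-10) + b(f(2, 0)))² = (-11 + (9 - 5)/(-9 - 5))² = (-11 + 4/(-14))² = (-11 - 1/14*4)² = (-11 - 2/7)² = (-79/7)² = 6241/49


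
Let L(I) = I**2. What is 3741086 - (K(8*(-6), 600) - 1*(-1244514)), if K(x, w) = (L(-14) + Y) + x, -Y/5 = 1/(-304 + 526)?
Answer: 554206133/222 ≈ 2.4964e+6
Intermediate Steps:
Y = -5/222 (Y = -5/(-304 + 526) = -5/222 ≈ -0.022523)
K(x, w) = 43507/222 + x (K(x, w) = ((-14)**2 - 5/222) + x = (196 - 5/222) + x = 43507/222 + x)
3741086 - (K(8*(-6), 600) - 1*(-1244514)) = 3741086 - ((43507/222 + 8*(-6)) - 1*(-1244514)) = 3741086 - ((43507/222 - 48) + 1244514) = 3741086 - (32851/222 + 1244514) = 3741086 - 1*276314959/222 = 3741086 - 276314959/222 = 554206133/222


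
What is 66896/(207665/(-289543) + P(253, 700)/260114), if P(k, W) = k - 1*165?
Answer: -2519108956946096/26995547013 ≈ -93316.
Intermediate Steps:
P(k, W) = -165 + k (P(k, W) = k - 165 = -165 + k)
66896/(207665/(-289543) + P(253, 700)/260114) = 66896/(207665/(-289543) + (-165 + 253)/260114) = 66896/(207665*(-1/289543) + 88*(1/260114)) = 66896/(-207665/289543 + 44/130057) = 66896/(-26995547013/37657093951) = 66896*(-37657093951/26995547013) = -2519108956946096/26995547013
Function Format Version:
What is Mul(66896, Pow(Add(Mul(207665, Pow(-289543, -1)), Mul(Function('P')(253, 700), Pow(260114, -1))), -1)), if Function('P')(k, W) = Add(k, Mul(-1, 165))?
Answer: Rational(-2519108956946096, 26995547013) ≈ -93316.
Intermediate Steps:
Function('P')(k, W) = Add(-165, k) (Function('P')(k, W) = Add(k, -165) = Add(-165, k))
Mul(66896, Pow(Add(Mul(207665, Pow(-289543, -1)), Mul(Function('P')(253, 700), Pow(260114, -1))), -1)) = Mul(66896, Pow(Add(Mul(207665, Pow(-289543, -1)), Mul(Add(-165, 253), Pow(260114, -1))), -1)) = Mul(66896, Pow(Add(Mul(207665, Rational(-1, 289543)), Mul(88, Rational(1, 260114))), -1)) = Mul(66896, Pow(Add(Rational(-207665, 289543), Rational(44, 130057)), -1)) = Mul(66896, Pow(Rational(-26995547013, 37657093951), -1)) = Mul(66896, Rational(-37657093951, 26995547013)) = Rational(-2519108956946096, 26995547013)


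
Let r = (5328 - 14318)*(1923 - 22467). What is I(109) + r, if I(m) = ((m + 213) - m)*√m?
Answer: 184690560 + 213*√109 ≈ 1.8469e+8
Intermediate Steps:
r = 184690560 (r = -8990*(-20544) = 184690560)
I(m) = 213*√m (I(m) = ((213 + m) - m)*√m = 213*√m)
I(109) + r = 213*√109 + 184690560 = 184690560 + 213*√109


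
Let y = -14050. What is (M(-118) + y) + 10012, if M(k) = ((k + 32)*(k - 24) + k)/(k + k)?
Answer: -482531/118 ≈ -4089.2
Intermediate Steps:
M(k) = (k + (-24 + k)*(32 + k))/(2*k) (M(k) = ((32 + k)*(-24 + k) + k)/((2*k)) = ((-24 + k)*(32 + k) + k)*(1/(2*k)) = (k + (-24 + k)*(32 + k))*(1/(2*k)) = (k + (-24 + k)*(32 + k))/(2*k))
(M(-118) + y) + 10012 = ((½)*(-768 - 118*(9 - 118))/(-118) - 14050) + 10012 = ((½)*(-1/118)*(-768 - 118*(-109)) - 14050) + 10012 = ((½)*(-1/118)*(-768 + 12862) - 14050) + 10012 = ((½)*(-1/118)*12094 - 14050) + 10012 = (-6047/118 - 14050) + 10012 = -1663947/118 + 10012 = -482531/118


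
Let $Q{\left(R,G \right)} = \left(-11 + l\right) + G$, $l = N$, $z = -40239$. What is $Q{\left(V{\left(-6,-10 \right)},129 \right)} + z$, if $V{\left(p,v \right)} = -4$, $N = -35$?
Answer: $-40156$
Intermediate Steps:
$l = -35$
$Q{\left(R,G \right)} = -46 + G$ ($Q{\left(R,G \right)} = \left(-11 - 35\right) + G = -46 + G$)
$Q{\left(V{\left(-6,-10 \right)},129 \right)} + z = \left(-46 + 129\right) - 40239 = 83 - 40239 = -40156$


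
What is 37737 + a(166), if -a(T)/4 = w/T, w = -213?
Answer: 3132597/83 ≈ 37742.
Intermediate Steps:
a(T) = 852/T (a(T) = -(-852)/T = 852/T)
37737 + a(166) = 37737 + 852/166 = 37737 + 852*(1/166) = 37737 + 426/83 = 3132597/83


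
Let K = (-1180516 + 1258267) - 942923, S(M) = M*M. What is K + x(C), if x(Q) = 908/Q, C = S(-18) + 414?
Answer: -319248014/369 ≈ -8.6517e+5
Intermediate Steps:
S(M) = M**2
C = 738 (C = (-18)**2 + 414 = 324 + 414 = 738)
K = -865172 (K = 77751 - 942923 = -865172)
K + x(C) = -865172 + 908/738 = -865172 + 908*(1/738) = -865172 + 454/369 = -319248014/369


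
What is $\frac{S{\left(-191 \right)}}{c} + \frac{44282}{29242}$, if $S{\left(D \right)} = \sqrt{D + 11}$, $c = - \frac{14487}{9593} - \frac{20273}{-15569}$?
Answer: $\frac{22141}{14621} - \frac{448060251 i \sqrt{5}}{15534607} \approx 1.5143 - 64.494 i$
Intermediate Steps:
$c = - \frac{31069214}{149353417}$ ($c = \left(-14487\right) \frac{1}{9593} - - \frac{20273}{15569} = - \frac{14487}{9593} + \frac{20273}{15569} = - \frac{31069214}{149353417} \approx -0.20802$)
$S{\left(D \right)} = \sqrt{11 + D}$
$\frac{S{\left(-191 \right)}}{c} + \frac{44282}{29242} = \frac{\sqrt{11 - 191}}{- \frac{31069214}{149353417}} + \frac{44282}{29242} = \sqrt{-180} \left(- \frac{149353417}{31069214}\right) + 44282 \cdot \frac{1}{29242} = 6 i \sqrt{5} \left(- \frac{149353417}{31069214}\right) + \frac{22141}{14621} = - \frac{448060251 i \sqrt{5}}{15534607} + \frac{22141}{14621} = \frac{22141}{14621} - \frac{448060251 i \sqrt{5}}{15534607}$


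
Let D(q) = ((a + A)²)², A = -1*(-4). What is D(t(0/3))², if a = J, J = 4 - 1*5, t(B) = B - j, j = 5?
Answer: 6561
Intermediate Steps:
A = 4
t(B) = -5 + B (t(B) = B - 1*5 = B - 5 = -5 + B)
J = -1 (J = 4 - 5 = -1)
a = -1
D(q) = 81 (D(q) = ((-1 + 4)²)² = (3²)² = 9² = 81)
D(t(0/3))² = 81² = 6561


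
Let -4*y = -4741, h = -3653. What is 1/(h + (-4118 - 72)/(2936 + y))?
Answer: -3297/12047293 ≈ -0.00027367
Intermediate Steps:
y = 4741/4 (y = -1/4*(-4741) = 4741/4 ≈ 1185.3)
1/(h + (-4118 - 72)/(2936 + y)) = 1/(-3653 + (-4118 - 72)/(2936 + 4741/4)) = 1/(-3653 - 4190/16485/4) = 1/(-3653 - 4190*4/16485) = 1/(-3653 - 3352/3297) = 1/(-12047293/3297) = -3297/12047293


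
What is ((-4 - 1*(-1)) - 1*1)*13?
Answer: -52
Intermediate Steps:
((-4 - 1*(-1)) - 1*1)*13 = ((-4 + 1) - 1)*13 = (-3 - 1)*13 = -4*13 = -52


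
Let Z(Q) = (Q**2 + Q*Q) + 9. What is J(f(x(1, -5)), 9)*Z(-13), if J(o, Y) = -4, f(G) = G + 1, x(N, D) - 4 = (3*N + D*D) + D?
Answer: -1388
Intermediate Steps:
x(N, D) = 4 + D + D**2 + 3*N (x(N, D) = 4 + ((3*N + D*D) + D) = 4 + ((3*N + D**2) + D) = 4 + ((D**2 + 3*N) + D) = 4 + (D + D**2 + 3*N) = 4 + D + D**2 + 3*N)
Z(Q) = 9 + 2*Q**2 (Z(Q) = (Q**2 + Q**2) + 9 = 2*Q**2 + 9 = 9 + 2*Q**2)
f(G) = 1 + G
J(f(x(1, -5)), 9)*Z(-13) = -4*(9 + 2*(-13)**2) = -4*(9 + 2*169) = -4*(9 + 338) = -4*347 = -1388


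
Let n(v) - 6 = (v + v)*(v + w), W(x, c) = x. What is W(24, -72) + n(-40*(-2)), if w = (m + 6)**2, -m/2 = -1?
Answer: 23070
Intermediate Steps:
m = 2 (m = -2*(-1) = 2)
w = 64 (w = (2 + 6)**2 = 8**2 = 64)
n(v) = 6 + 2*v*(64 + v) (n(v) = 6 + (v + v)*(v + 64) = 6 + (2*v)*(64 + v) = 6 + 2*v*(64 + v))
W(24, -72) + n(-40*(-2)) = 24 + (6 + 2*(-40*(-2))**2 + 128*(-40*(-2))) = 24 + (6 + 2*80**2 + 128*80) = 24 + (6 + 2*6400 + 10240) = 24 + (6 + 12800 + 10240) = 24 + 23046 = 23070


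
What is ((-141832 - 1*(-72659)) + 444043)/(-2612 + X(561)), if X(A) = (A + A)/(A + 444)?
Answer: -3304775/23017 ≈ -143.58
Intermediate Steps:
X(A) = 2*A/(444 + A) (X(A) = (2*A)/(444 + A) = 2*A/(444 + A))
((-141832 - 1*(-72659)) + 444043)/(-2612 + X(561)) = ((-141832 - 1*(-72659)) + 444043)/(-2612 + 2*561/(444 + 561)) = ((-141832 + 72659) + 444043)/(-2612 + 2*561/1005) = (-69173 + 444043)/(-2612 + 2*561*(1/1005)) = 374870/(-2612 + 374/335) = 374870/(-874646/335) = 374870*(-335/874646) = -3304775/23017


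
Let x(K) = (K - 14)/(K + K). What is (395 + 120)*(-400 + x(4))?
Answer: -826575/4 ≈ -2.0664e+5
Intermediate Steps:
x(K) = (-14 + K)/(2*K) (x(K) = (-14 + K)/((2*K)) = (-14 + K)*(1/(2*K)) = (-14 + K)/(2*K))
(395 + 120)*(-400 + x(4)) = (395 + 120)*(-400 + (1/2)*(-14 + 4)/4) = 515*(-400 + (1/2)*(1/4)*(-10)) = 515*(-400 - 5/4) = 515*(-1605/4) = -826575/4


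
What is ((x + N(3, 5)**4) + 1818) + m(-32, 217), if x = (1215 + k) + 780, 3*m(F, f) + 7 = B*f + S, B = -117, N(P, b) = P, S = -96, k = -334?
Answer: -14812/3 ≈ -4937.3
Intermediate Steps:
m(F, f) = -103/3 - 39*f (m(F, f) = -7/3 + (-117*f - 96)/3 = -7/3 + (-96 - 117*f)/3 = -7/3 + (-32 - 39*f) = -103/3 - 39*f)
x = 1661 (x = (1215 - 334) + 780 = 881 + 780 = 1661)
((x + N(3, 5)**4) + 1818) + m(-32, 217) = ((1661 + 3**4) + 1818) + (-103/3 - 39*217) = ((1661 + 81) + 1818) + (-103/3 - 8463) = (1742 + 1818) - 25492/3 = 3560 - 25492/3 = -14812/3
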